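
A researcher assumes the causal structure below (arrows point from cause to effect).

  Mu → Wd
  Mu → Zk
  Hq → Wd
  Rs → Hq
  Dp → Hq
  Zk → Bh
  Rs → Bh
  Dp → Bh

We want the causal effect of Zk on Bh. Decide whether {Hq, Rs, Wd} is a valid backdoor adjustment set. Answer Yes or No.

Yes

Backdoor paths from Zk to Bh (paths whose first edge points into Zk):
  P1: Zk <- Mu -> Wd <- Hq <- Rs -> Bh
  P2: Zk <- Mu -> Wd <- Hq <- Dp -> Bh
Condition 1 (no descendant of Zk in the set): holds — descendants of Zk are {Bh}; none are in {Hq, Rs, Wd}.
Condition 2 (every backdoor path blocked by {Hq, Rs, Wd}):
  P1: blocked at chain node Hq ∈ conditioning set.
  P2: blocked at chain node Hq ∈ conditioning set.
{Hq, Rs, Wd} satisfies the backdoor criterion.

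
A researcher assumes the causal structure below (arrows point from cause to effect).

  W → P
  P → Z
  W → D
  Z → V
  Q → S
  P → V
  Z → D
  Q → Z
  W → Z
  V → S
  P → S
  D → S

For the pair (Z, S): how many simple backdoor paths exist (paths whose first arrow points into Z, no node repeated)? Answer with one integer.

A backdoor path from Z to S is any simple undirected path whose first edge points into Z (i.e. leaves Z via a parent).
Parents of Z: {P, Q, W}.
Enumerating:
  P1: Z <- W -> P -> V -> S
  P2: Z <- W -> P -> S
  P3: Z <- W -> D -> S
  P4: Z <- Q -> S
  P5: Z <- P <- W -> D -> S
  P6: Z <- P -> V -> S
  P7: Z <- P -> S
That exhausts the simple backdoor paths. Count: 7.

7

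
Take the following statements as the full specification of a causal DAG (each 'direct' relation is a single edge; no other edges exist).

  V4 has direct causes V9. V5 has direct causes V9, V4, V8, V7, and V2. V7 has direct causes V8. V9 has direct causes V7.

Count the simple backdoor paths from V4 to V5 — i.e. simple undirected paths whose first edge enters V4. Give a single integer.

A backdoor path from V4 to V5 is any simple undirected path whose first edge points into V4 (i.e. leaves V4 via a parent).
Parents of V4: {V9}.
Enumerating:
  P1: V4 <- V9 <- V7 <- V8 -> V5
  P2: V4 <- V9 <- V7 -> V5
  P3: V4 <- V9 -> V5
That exhausts the simple backdoor paths. Count: 3.

3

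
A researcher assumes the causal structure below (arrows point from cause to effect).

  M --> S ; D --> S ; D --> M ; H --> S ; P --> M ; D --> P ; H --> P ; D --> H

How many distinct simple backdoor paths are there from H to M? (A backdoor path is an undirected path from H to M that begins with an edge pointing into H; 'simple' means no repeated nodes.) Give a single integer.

3

A backdoor path from H to M is any simple undirected path whose first edge points into H (i.e. leaves H via a parent).
Parents of H: {D}.
Enumerating:
  P1: H <- D -> P -> M
  P2: H <- D -> M
  P3: H <- D -> S <- M
That exhausts the simple backdoor paths. Count: 3.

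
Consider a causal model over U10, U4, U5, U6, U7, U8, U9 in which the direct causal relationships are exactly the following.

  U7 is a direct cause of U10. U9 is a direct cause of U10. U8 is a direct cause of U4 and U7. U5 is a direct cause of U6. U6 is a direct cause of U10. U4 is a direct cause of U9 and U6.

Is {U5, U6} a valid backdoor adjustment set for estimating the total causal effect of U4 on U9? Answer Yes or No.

Backdoor paths from U4 to U9 (paths whose first edge points into U4):
  P1: U4 <- U8 -> U7 -> U10 <- U9
Condition 1 (no descendant of U4 in the set): FAILS — U6 is a descendant of U4.
Condition 2 (every backdoor path blocked by {U5, U6}):
  P1: blocked at collider U10 (neither it nor any descendant is in the conditioning set).
{U5, U6} does not satisfy the backdoor criterion.

No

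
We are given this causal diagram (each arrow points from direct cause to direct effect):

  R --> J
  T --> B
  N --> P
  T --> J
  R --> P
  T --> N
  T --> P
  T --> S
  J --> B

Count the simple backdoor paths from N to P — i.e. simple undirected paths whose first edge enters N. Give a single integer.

A backdoor path from N to P is any simple undirected path whose first edge points into N (i.e. leaves N via a parent).
Parents of N: {T}.
Enumerating:
  P1: N <- T -> P
  P2: N <- T -> J <- R -> P
  P3: N <- T -> B <- J <- R -> P
That exhausts the simple backdoor paths. Count: 3.

3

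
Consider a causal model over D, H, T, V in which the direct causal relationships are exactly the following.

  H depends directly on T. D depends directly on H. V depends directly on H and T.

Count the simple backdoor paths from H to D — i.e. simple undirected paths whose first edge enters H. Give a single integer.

0

A backdoor path from H to D is any simple undirected path whose first edge points into H (i.e. leaves H via a parent).
Parents of H: {T}.
No simple path from any parent of H reaches D without revisiting H, so there are no backdoor paths.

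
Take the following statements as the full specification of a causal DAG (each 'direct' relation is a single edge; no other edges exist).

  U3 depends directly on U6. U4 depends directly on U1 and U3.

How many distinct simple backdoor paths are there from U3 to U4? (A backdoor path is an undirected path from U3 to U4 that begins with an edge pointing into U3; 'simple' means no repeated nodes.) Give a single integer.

0

A backdoor path from U3 to U4 is any simple undirected path whose first edge points into U3 (i.e. leaves U3 via a parent).
Parents of U3: {U6}.
No simple path from any parent of U3 reaches U4 without revisiting U3, so there are no backdoor paths.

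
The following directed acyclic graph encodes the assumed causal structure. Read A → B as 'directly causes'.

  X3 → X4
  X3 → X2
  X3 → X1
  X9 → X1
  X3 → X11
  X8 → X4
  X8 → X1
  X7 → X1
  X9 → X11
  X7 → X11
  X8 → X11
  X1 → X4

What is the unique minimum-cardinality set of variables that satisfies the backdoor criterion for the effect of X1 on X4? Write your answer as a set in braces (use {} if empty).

Variables eligible for adjustment (non-descendants of X1, excluding X1 and X4): {X11, X2, X3, X7, X8, X9}.
Backdoor paths from X1 to X4:
  P1: X1 <- X7 -> X11 <- X8 -> X4
  P2: X1 <- X7 -> X11 <- X3 -> X4
  P3: X1 <- X8 -> X4
  P4: X1 <- X8 -> X11 <- X3 -> X4
  P5: X1 <- X3 -> X4
  P6: X1 <- X3 -> X11 <- X8 -> X4
  P7: X1 <- X9 -> X11 <- X8 -> X4
  P8: X1 <- X9 -> X11 <- X3 -> X4
The empty set is not sufficient: P3 (X1 <- X8 -> X4) has no collider blocking it and no conditioned non-collider, so it is open.
Try {X3, X8}:
  P1: blocked at collider X11 (neither it nor any descendant is in the conditioning set).
  P2: blocked at collider X11 (neither it nor any descendant is in the conditioning set).
  P3: blocked at fork node X8 ∈ conditioning set.
  P4: blocked at fork node X8 ∈ conditioning set.
  P5: blocked at fork node X3 ∈ conditioning set.
  P6: blocked at fork node X3 ∈ conditioning set.
  P7: blocked at collider X11 (neither it nor any descendant is in the conditioning set).
  P8: blocked at collider X11 (neither it nor any descendant is in the conditioning set).
{X3, X8} contains no descendant of X1 and blocks every backdoor path.
Every element of {X3, X8} is needed (dropping X3 leaves P5 open; dropping X8 leaves P3 open), so no proper subset is valid.
Among all size-2 subsets of the eligible variables, only {X3, X8} blocks every backdoor path, so it is the unique smallest valid adjustment set.

{X3, X8}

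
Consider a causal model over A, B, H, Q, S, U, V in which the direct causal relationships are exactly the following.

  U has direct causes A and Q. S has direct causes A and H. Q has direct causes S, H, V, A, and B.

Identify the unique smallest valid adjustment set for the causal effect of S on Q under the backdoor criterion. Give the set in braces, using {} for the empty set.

{A, H}

Variables eligible for adjustment (non-descendants of S, excluding S and Q): {A, B, H, V}.
Backdoor paths from S to Q:
  P1: S <- A -> Q
  P2: S <- A -> U <- Q
  P3: S <- H -> Q
The empty set is not sufficient: P1 (S <- A -> Q) has no collider blocking it and no conditioned non-collider, so it is open.
Try {A, H}:
  P1: blocked at fork node A ∈ conditioning set.
  P2: blocked at fork node A ∈ conditioning set.
  P3: blocked at fork node H ∈ conditioning set.
{A, H} contains no descendant of S and blocks every backdoor path.
Every element of {A, H} is needed (dropping A leaves P1 open; dropping H leaves P3 open), so no proper subset is valid.
Among all size-2 subsets of the eligible variables, only {A, H} blocks every backdoor path, so it is the unique smallest valid adjustment set.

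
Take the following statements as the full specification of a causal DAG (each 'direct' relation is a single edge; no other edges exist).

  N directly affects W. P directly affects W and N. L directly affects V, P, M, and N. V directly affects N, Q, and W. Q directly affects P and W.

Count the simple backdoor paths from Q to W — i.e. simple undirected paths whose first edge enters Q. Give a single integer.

A backdoor path from Q to W is any simple undirected path whose first edge points into Q (i.e. leaves Q via a parent).
Parents of Q: {V}.
Enumerating:
  P1: Q <- V <- L -> P -> N -> W
  P2: Q <- V <- L -> P -> W
  P3: Q <- V <- L -> N <- P -> W
  P4: Q <- V <- L -> N -> W
  P5: Q <- V -> N <- L -> P -> W
  P6: Q <- V -> N <- P -> W
  P7: Q <- V -> N -> W
  P8: Q <- V -> W
That exhausts the simple backdoor paths. Count: 8.

8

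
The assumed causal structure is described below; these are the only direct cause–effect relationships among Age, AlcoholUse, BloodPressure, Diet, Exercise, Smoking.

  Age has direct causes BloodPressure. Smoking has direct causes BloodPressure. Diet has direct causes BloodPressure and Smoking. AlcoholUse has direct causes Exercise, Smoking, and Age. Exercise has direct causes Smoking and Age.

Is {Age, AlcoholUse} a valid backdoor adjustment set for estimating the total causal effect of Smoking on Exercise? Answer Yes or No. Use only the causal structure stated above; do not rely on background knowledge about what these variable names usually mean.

Backdoor paths from Smoking to Exercise (paths whose first edge points into Smoking):
  P1: Smoking <- BloodPressure -> Age -> Exercise
  P2: Smoking <- BloodPressure -> Age -> AlcoholUse <- Exercise
Condition 1 (no descendant of Smoking in the set): FAILS — AlcoholUse is a descendant of Smoking.
Condition 2 (every backdoor path blocked by {Age, AlcoholUse}):
  P1: blocked at chain node Age ∈ conditioning set.
  P2: blocked at chain node Age ∈ conditioning set.
{Age, AlcoholUse} does not satisfy the backdoor criterion.

No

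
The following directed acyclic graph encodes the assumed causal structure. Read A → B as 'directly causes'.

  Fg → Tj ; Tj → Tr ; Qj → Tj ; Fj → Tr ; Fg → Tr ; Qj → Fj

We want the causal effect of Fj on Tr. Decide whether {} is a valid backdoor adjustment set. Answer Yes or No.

Backdoor paths from Fj to Tr (paths whose first edge points into Fj):
  P1: Fj <- Qj -> Tj <- Fg -> Tr
  P2: Fj <- Qj -> Tj -> Tr
Condition 1 (no descendant of Fj in the set): holds — descendants of Fj are {Tr}; none are in {}.
Condition 2 (every backdoor path blocked by {}):
  P1: blocked at collider Tj (neither it nor any descendant is in the conditioning set).
  P2: open — no interior node is in the conditioning set.
{} does not satisfy the backdoor criterion.

No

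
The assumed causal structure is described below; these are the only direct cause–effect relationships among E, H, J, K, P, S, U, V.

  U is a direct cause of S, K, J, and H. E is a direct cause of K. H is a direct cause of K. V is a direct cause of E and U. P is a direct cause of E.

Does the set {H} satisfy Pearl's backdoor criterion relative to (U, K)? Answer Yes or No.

Backdoor paths from U to K (paths whose first edge points into U):
  P1: U <- V -> E -> K
Condition 1 (no descendant of U in the set): FAILS — H is a descendant of U.
Condition 2 (every backdoor path blocked by {H}):
  P1: open — no interior node is in the conditioning set.
{H} does not satisfy the backdoor criterion.

No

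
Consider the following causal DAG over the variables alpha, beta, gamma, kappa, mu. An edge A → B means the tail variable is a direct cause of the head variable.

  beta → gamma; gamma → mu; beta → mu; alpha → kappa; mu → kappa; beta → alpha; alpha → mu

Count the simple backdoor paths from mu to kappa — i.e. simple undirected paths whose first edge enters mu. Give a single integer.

3

A backdoor path from mu to kappa is any simple undirected path whose first edge points into mu (i.e. leaves mu via a parent).
Parents of mu: {alpha, beta, gamma}.
Enumerating:
  P1: mu <- beta -> alpha -> kappa
  P2: mu <- gamma <- beta -> alpha -> kappa
  P3: mu <- alpha -> kappa
That exhausts the simple backdoor paths. Count: 3.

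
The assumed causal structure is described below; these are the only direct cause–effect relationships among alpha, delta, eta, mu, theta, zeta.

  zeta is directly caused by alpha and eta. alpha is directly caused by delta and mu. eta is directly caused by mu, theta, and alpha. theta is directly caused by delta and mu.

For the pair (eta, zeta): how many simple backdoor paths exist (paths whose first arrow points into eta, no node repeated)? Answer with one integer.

A backdoor path from eta to zeta is any simple undirected path whose first edge points into eta (i.e. leaves eta via a parent).
Parents of eta: {alpha, mu, theta}.
Enumerating:
  P1: eta <- mu -> theta <- delta -> alpha -> zeta
  P2: eta <- mu -> alpha -> zeta
  P3: eta <- theta <- mu -> alpha -> zeta
  P4: eta <- theta <- delta -> alpha -> zeta
  P5: eta <- alpha -> zeta
That exhausts the simple backdoor paths. Count: 5.

5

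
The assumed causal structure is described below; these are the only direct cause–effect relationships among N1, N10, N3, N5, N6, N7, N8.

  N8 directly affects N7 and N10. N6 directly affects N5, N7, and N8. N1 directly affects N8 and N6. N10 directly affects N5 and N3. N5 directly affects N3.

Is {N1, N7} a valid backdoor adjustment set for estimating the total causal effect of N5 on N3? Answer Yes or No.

No

Backdoor paths from N5 to N3 (paths whose first edge points into N5):
  P1: N5 <- N6 <- N1 -> N8 -> N10 -> N3
  P2: N5 <- N6 -> N8 -> N10 -> N3
  P3: N5 <- N6 -> N7 <- N8 -> N10 -> N3
  P4: N5 <- N10 -> N3
Condition 1 (no descendant of N5 in the set): holds — descendants of N5 are {N3}; none are in {N1, N7}.
Condition 2 (every backdoor path blocked by {N1, N7}):
  P1: blocked at fork node N1 ∈ conditioning set.
  P2: open — no interior node is in the conditioning set.
  P3: open — collider(s) N7 are conditioned on (or have a conditioned descendant) and no non-collider on the path is in the set.
  P4: open — no interior node is in the conditioning set.
{N1, N7} does not satisfy the backdoor criterion.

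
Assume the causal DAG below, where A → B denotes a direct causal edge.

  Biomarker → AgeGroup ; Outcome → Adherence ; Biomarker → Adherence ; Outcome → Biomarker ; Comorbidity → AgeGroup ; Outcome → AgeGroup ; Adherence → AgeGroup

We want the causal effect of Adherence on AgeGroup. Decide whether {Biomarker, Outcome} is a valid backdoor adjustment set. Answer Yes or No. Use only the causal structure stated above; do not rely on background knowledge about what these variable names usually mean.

Backdoor paths from Adherence to AgeGroup (paths whose first edge points into Adherence):
  P1: Adherence <- Outcome -> Biomarker -> AgeGroup
  P2: Adherence <- Outcome -> AgeGroup
  P3: Adherence <- Biomarker <- Outcome -> AgeGroup
  P4: Adherence <- Biomarker -> AgeGroup
Condition 1 (no descendant of Adherence in the set): holds — descendants of Adherence are {AgeGroup}; none are in {Biomarker, Outcome}.
Condition 2 (every backdoor path blocked by {Biomarker, Outcome}):
  P1: blocked at fork node Outcome ∈ conditioning set.
  P2: blocked at fork node Outcome ∈ conditioning set.
  P3: blocked at chain node Biomarker ∈ conditioning set.
  P4: blocked at fork node Biomarker ∈ conditioning set.
{Biomarker, Outcome} satisfies the backdoor criterion.

Yes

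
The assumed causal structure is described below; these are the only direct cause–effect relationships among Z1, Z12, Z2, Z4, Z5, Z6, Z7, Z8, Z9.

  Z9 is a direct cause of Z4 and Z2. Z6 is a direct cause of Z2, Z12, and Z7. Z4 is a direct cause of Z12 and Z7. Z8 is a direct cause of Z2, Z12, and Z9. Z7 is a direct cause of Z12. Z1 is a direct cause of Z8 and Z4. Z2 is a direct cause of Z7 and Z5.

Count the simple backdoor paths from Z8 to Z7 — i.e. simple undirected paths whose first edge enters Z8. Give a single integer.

A backdoor path from Z8 to Z7 is any simple undirected path whose first edge points into Z8 (i.e. leaves Z8 via a parent).
Parents of Z8: {Z1}.
Enumerating:
  P1: Z8 <- Z1 -> Z4 <- Z9 -> Z2 <- Z6 -> Z7
  P2: Z8 <- Z1 -> Z4 <- Z9 -> Z2 <- Z6 -> Z12 <- Z7
  P3: Z8 <- Z1 -> Z4 <- Z9 -> Z2 -> Z7
  P4: Z8 <- Z1 -> Z4 -> Z7
  P5: Z8 <- Z1 -> Z4 -> Z12 <- Z6 -> Z2 -> Z7
  P6: Z8 <- Z1 -> Z4 -> Z12 <- Z6 -> Z7
  P7: Z8 <- Z1 -> Z4 -> Z12 <- Z7
That exhausts the simple backdoor paths. Count: 7.

7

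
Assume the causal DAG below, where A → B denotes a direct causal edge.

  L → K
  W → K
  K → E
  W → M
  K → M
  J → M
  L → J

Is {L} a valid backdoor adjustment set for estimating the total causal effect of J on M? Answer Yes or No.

Backdoor paths from J to M (paths whose first edge points into J):
  P1: J <- L -> K <- W -> M
  P2: J <- L -> K -> M
Condition 1 (no descendant of J in the set): holds — descendants of J are {M}; none are in {L}.
Condition 2 (every backdoor path blocked by {L}):
  P1: blocked at fork node L ∈ conditioning set.
  P2: blocked at fork node L ∈ conditioning set.
{L} satisfies the backdoor criterion.

Yes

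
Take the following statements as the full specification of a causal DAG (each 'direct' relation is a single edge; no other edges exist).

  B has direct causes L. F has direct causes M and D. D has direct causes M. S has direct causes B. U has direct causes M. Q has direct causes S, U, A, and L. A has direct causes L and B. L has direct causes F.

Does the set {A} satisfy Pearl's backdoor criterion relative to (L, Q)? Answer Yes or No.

No

Backdoor paths from L to Q (paths whose first edge points into L):
  P1: L <- F <- M -> U -> Q
  P2: L <- F <- D <- M -> U -> Q
Condition 1 (no descendant of L in the set): FAILS — A is a descendant of L.
Condition 2 (every backdoor path blocked by {A}):
  P1: open — no interior node is in the conditioning set.
  P2: open — no interior node is in the conditioning set.
{A} does not satisfy the backdoor criterion.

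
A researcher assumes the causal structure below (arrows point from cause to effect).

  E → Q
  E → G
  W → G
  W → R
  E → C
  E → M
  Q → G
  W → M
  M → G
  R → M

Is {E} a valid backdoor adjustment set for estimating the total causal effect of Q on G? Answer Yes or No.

Yes

Backdoor paths from Q to G (paths whose first edge points into Q):
  P1: Q <- E -> M <- W -> G
  P2: Q <- E -> M <- R <- W -> G
  P3: Q <- E -> M -> G
  P4: Q <- E -> G
Condition 1 (no descendant of Q in the set): holds — descendants of Q are {G}; none are in {E}.
Condition 2 (every backdoor path blocked by {E}):
  P1: blocked at fork node E ∈ conditioning set.
  P2: blocked at fork node E ∈ conditioning set.
  P3: blocked at fork node E ∈ conditioning set.
  P4: blocked at fork node E ∈ conditioning set.
{E} satisfies the backdoor criterion.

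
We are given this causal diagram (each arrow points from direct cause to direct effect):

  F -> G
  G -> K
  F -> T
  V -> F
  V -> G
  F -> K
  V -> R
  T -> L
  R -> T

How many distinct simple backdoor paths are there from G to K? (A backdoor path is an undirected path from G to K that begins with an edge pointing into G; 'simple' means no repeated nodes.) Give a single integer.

3

A backdoor path from G to K is any simple undirected path whose first edge points into G (i.e. leaves G via a parent).
Parents of G: {F, V}.
Enumerating:
  P1: G <- V -> R -> T <- F -> K
  P2: G <- V -> F -> K
  P3: G <- F -> K
That exhausts the simple backdoor paths. Count: 3.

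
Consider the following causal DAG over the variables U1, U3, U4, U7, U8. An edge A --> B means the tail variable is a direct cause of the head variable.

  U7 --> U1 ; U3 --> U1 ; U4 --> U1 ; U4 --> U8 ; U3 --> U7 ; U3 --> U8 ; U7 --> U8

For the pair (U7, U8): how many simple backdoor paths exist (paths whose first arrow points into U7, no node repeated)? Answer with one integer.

A backdoor path from U7 to U8 is any simple undirected path whose first edge points into U7 (i.e. leaves U7 via a parent).
Parents of U7: {U3}.
Enumerating:
  P1: U7 <- U3 -> U8
  P2: U7 <- U3 -> U1 <- U4 -> U8
That exhausts the simple backdoor paths. Count: 2.

2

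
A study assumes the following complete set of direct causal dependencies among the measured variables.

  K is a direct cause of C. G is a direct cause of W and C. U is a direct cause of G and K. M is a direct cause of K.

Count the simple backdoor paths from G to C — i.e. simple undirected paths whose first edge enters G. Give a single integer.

1

A backdoor path from G to C is any simple undirected path whose first edge points into G (i.e. leaves G via a parent).
Parents of G: {U}.
Enumerating:
  P1: G <- U -> K -> C
That exhausts the simple backdoor paths. Count: 1.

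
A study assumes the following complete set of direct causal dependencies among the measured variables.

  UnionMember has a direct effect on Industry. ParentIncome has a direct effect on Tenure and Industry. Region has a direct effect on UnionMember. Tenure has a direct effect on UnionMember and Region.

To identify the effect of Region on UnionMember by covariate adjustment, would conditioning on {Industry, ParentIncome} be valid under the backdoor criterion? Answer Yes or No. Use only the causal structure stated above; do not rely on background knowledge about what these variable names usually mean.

No

Backdoor paths from Region to UnionMember (paths whose first edge points into Region):
  P1: Region <- Tenure <- ParentIncome -> Industry <- UnionMember
  P2: Region <- Tenure -> UnionMember
Condition 1 (no descendant of Region in the set): FAILS — Industry is a descendant of Region.
Condition 2 (every backdoor path blocked by {Industry, ParentIncome}):
  P1: blocked at fork node ParentIncome ∈ conditioning set.
  P2: open — no interior node is in the conditioning set.
{Industry, ParentIncome} does not satisfy the backdoor criterion.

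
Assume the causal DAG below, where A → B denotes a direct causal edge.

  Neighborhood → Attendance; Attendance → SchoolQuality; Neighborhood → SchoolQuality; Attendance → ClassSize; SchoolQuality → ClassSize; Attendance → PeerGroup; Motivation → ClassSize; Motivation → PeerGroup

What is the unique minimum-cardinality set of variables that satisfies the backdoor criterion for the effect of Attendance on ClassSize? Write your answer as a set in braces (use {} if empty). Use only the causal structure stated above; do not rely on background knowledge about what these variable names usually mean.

Variables eligible for adjustment (non-descendants of Attendance, excluding Attendance and ClassSize): {Motivation, Neighborhood}.
Backdoor paths from Attendance to ClassSize:
  P1: Attendance <- Neighborhood -> SchoolQuality -> ClassSize
The empty set is not sufficient: P1 (Attendance <- Neighborhood -> SchoolQuality -> ClassSize) has no collider blocking it and no conditioned non-collider, so it is open.
Try {Neighborhood}:
  P1: blocked at fork node Neighborhood ∈ conditioning set.
{Neighborhood} contains no descendant of Attendance and blocks every backdoor path.
No other singleton works — e.g. {Motivation} leaves P1 open — so {Neighborhood} is the unique smallest valid adjustment set.

{Neighborhood}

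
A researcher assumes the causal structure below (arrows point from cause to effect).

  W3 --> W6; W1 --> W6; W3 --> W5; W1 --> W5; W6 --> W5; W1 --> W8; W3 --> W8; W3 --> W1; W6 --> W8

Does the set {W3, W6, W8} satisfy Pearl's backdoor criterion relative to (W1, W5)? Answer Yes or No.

No

Backdoor paths from W1 to W5 (paths whose first edge points into W1):
  P1: W1 <- W3 -> W6 -> W5
  P2: W1 <- W3 -> W8 <- W6 -> W5
  P3: W1 <- W3 -> W5
Condition 1 (no descendant of W1 in the set): FAILS — W6 and W8 are descendants of W1.
Condition 2 (every backdoor path blocked by {W3, W6, W8}):
  P1: blocked at fork node W3 ∈ conditioning set.
  P2: blocked at fork node W3 ∈ conditioning set.
  P3: blocked at fork node W3 ∈ conditioning set.
{W3, W6, W8} does not satisfy the backdoor criterion.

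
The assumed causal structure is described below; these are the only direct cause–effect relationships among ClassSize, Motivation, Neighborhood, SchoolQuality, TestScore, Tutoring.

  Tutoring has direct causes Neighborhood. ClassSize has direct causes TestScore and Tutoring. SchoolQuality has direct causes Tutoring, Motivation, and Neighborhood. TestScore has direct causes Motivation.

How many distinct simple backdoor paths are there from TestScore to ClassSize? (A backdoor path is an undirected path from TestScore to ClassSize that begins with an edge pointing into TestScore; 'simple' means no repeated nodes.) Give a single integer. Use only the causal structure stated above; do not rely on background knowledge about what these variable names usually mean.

2

A backdoor path from TestScore to ClassSize is any simple undirected path whose first edge points into TestScore (i.e. leaves TestScore via a parent).
Parents of TestScore: {Motivation}.
Enumerating:
  P1: TestScore <- Motivation -> SchoolQuality <- Neighborhood -> Tutoring -> ClassSize
  P2: TestScore <- Motivation -> SchoolQuality <- Tutoring -> ClassSize
That exhausts the simple backdoor paths. Count: 2.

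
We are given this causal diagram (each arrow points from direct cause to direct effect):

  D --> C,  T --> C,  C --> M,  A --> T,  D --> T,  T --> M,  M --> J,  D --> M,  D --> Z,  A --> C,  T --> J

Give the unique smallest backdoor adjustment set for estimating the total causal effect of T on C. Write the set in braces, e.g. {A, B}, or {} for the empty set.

{A, D}

Variables eligible for adjustment (non-descendants of T, excluding T and C): {A, D, Z}.
Backdoor paths from T to C:
  P1: T <- D -> C
  P2: T <- D -> M <- C
  P3: T <- A -> C
The empty set is not sufficient: P1 (T <- D -> C) has no collider blocking it and no conditioned non-collider, so it is open.
Try {A, D}:
  P1: blocked at fork node D ∈ conditioning set.
  P2: blocked at fork node D ∈ conditioning set.
  P3: blocked at fork node A ∈ conditioning set.
{A, D} contains no descendant of T and blocks every backdoor path.
Every element of {A, D} is needed (dropping A leaves P3 open; dropping D leaves P1 open), so no proper subset is valid.
Among all size-2 subsets of the eligible variables, only {A, D} blocks every backdoor path, so it is the unique smallest valid adjustment set.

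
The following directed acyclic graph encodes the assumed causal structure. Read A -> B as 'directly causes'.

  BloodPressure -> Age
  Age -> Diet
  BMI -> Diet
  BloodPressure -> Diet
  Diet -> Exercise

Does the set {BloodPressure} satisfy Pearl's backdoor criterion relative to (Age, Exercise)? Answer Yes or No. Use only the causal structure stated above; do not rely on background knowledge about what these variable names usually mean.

Yes

Backdoor paths from Age to Exercise (paths whose first edge points into Age):
  P1: Age <- BloodPressure -> Diet -> Exercise
Condition 1 (no descendant of Age in the set): holds — descendants of Age are {Diet, Exercise}; none are in {BloodPressure}.
Condition 2 (every backdoor path blocked by {BloodPressure}):
  P1: blocked at fork node BloodPressure ∈ conditioning set.
{BloodPressure} satisfies the backdoor criterion.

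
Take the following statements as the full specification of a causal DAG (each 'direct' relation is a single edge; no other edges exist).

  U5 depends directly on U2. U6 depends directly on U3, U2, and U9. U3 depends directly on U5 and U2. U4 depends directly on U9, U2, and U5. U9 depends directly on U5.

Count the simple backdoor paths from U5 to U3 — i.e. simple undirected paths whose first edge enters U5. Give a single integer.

A backdoor path from U5 to U3 is any simple undirected path whose first edge points into U5 (i.e. leaves U5 via a parent).
Parents of U5: {U2}.
Enumerating:
  P1: U5 <- U2 -> U3
  P2: U5 <- U2 -> U6 <- U3
  P3: U5 <- U2 -> U4 <- U9 -> U6 <- U3
That exhausts the simple backdoor paths. Count: 3.

3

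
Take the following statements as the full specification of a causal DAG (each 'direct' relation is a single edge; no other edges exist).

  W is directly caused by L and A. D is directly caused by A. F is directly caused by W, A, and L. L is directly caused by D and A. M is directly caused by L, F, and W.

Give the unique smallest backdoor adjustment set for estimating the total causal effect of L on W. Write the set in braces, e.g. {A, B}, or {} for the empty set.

Variables eligible for adjustment (non-descendants of L, excluding L and W): {A, D}.
Backdoor paths from L to W:
  P1: L <- A -> W
  P2: L <- A -> F <- W
  P3: L <- A -> F -> M <- W
  P4: L <- D <- A -> W
  P5: L <- D <- A -> F <- W
  P6: L <- D <- A -> F -> M <- W
The empty set is not sufficient: P1 (L <- A -> W) has no collider blocking it and no conditioned non-collider, so it is open.
Try {A}:
  P1: blocked at fork node A ∈ conditioning set.
  P2: blocked at fork node A ∈ conditioning set.
  P3: blocked at fork node A ∈ conditioning set.
  P4: blocked at fork node A ∈ conditioning set.
  P5: blocked at fork node A ∈ conditioning set.
  P6: blocked at fork node A ∈ conditioning set.
{A} contains no descendant of L and blocks every backdoor path.
No other singleton works — e.g. {D} leaves P1 open — so {A} is the unique smallest valid adjustment set.

{A}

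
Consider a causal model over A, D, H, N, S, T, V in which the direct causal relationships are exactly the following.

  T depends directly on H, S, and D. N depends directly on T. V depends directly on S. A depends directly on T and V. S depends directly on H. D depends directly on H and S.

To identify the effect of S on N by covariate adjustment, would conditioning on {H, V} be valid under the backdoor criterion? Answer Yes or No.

Backdoor paths from S to N (paths whose first edge points into S):
  P1: S <- H -> D -> T -> N
  P2: S <- H -> T -> N
Condition 1 (no descendant of S in the set): FAILS — V is a descendant of S.
Condition 2 (every backdoor path blocked by {H, V}):
  P1: blocked at fork node H ∈ conditioning set.
  P2: blocked at fork node H ∈ conditioning set.
{H, V} does not satisfy the backdoor criterion.

No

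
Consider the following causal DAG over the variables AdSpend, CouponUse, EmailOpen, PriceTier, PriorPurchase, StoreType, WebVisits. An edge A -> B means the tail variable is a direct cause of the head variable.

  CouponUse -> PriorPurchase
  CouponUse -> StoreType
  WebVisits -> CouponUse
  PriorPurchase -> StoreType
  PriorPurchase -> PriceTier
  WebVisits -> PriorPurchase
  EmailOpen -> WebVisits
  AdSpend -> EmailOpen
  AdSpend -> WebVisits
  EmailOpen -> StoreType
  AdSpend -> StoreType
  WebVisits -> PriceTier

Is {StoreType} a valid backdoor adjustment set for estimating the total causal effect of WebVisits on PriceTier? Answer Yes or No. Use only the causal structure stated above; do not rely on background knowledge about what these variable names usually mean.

Backdoor paths from WebVisits to PriceTier (paths whose first edge points into WebVisits):
  P1: WebVisits <- AdSpend -> EmailOpen -> StoreType <- CouponUse -> PriorPurchase -> PriceTier
  P2: WebVisits <- AdSpend -> EmailOpen -> StoreType <- PriorPurchase -> PriceTier
  P3: WebVisits <- AdSpend -> StoreType <- CouponUse -> PriorPurchase -> PriceTier
  P4: WebVisits <- AdSpend -> StoreType <- PriorPurchase -> PriceTier
  P5: WebVisits <- EmailOpen <- AdSpend -> StoreType <- CouponUse -> PriorPurchase -> PriceTier
  P6: WebVisits <- EmailOpen <- AdSpend -> StoreType <- PriorPurchase -> PriceTier
  P7: WebVisits <- EmailOpen -> StoreType <- CouponUse -> PriorPurchase -> PriceTier
  P8: WebVisits <- EmailOpen -> StoreType <- PriorPurchase -> PriceTier
Condition 1 (no descendant of WebVisits in the set): FAILS — StoreType is a descendant of WebVisits.
Condition 2 (every backdoor path blocked by {StoreType}):
  P1: open — collider(s) StoreType are conditioned on (or have a conditioned descendant) and no non-collider on the path is in the set.
  P2: open — collider(s) StoreType are conditioned on (or have a conditioned descendant) and no non-collider on the path is in the set.
  P3: open — collider(s) StoreType are conditioned on (or have a conditioned descendant) and no non-collider on the path is in the set.
  P4: open — collider(s) StoreType are conditioned on (or have a conditioned descendant) and no non-collider on the path is in the set.
  P5: open — collider(s) StoreType are conditioned on (or have a conditioned descendant) and no non-collider on the path is in the set.
  P6: open — collider(s) StoreType are conditioned on (or have a conditioned descendant) and no non-collider on the path is in the set.
  P7: open — collider(s) StoreType are conditioned on (or have a conditioned descendant) and no non-collider on the path is in the set.
  P8: open — collider(s) StoreType are conditioned on (or have a conditioned descendant) and no non-collider on the path is in the set.
{StoreType} does not satisfy the backdoor criterion.

No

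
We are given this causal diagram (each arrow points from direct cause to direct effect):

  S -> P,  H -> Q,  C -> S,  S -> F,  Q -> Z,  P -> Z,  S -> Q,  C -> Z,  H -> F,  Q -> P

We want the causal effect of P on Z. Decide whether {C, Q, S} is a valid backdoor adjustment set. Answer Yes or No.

Backdoor paths from P to Z (paths whose first edge points into P):
  P1: P <- S <- C -> Z
  P2: P <- S -> Q -> Z
  P3: P <- S -> F <- H -> Q -> Z
  P4: P <- Q <- H -> F <- S <- C -> Z
  P5: P <- Q <- S <- C -> Z
  P6: P <- Q -> Z
Condition 1 (no descendant of P in the set): holds — descendants of P are {Z}; none are in {C, Q, S}.
Condition 2 (every backdoor path blocked by {C, Q, S}):
  P1: blocked at chain node S ∈ conditioning set.
  P2: blocked at fork node S ∈ conditioning set.
  P3: blocked at fork node S ∈ conditioning set.
  P4: blocked at chain node Q ∈ conditioning set.
  P5: blocked at chain node Q ∈ conditioning set.
  P6: blocked at fork node Q ∈ conditioning set.
{C, Q, S} satisfies the backdoor criterion.

Yes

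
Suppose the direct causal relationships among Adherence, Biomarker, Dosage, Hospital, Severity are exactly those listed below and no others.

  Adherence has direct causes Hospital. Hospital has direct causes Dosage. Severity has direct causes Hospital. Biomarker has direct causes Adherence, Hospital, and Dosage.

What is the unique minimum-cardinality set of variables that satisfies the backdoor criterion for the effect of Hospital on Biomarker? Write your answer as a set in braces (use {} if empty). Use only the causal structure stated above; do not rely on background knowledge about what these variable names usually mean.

{Dosage}

Variables eligible for adjustment (non-descendants of Hospital, excluding Hospital and Biomarker): {Dosage}.
Backdoor paths from Hospital to Biomarker:
  P1: Hospital <- Dosage -> Biomarker
The empty set is not sufficient: P1 (Hospital <- Dosage -> Biomarker) has no collider blocking it and no conditioned non-collider, so it is open.
Try {Dosage}:
  P1: blocked at fork node Dosage ∈ conditioning set.
{Dosage} contains no descendant of Hospital and blocks every backdoor path.
{Dosage} is the unique smallest valid adjustment set.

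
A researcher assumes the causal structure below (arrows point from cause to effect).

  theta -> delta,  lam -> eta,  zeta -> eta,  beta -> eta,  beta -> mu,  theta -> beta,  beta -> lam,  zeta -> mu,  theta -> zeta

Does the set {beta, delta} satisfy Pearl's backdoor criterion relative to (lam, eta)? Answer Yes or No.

Yes

Backdoor paths from lam to eta (paths whose first edge points into lam):
  P1: lam <- beta <- theta -> zeta -> eta
  P2: lam <- beta -> mu <- zeta -> eta
  P3: lam <- beta -> eta
Condition 1 (no descendant of lam in the set): holds — descendants of lam are {eta}; none are in {beta, delta}.
Condition 2 (every backdoor path blocked by {beta, delta}):
  P1: blocked at chain node beta ∈ conditioning set.
  P2: blocked at fork node beta ∈ conditioning set.
  P3: blocked at fork node beta ∈ conditioning set.
{beta, delta} satisfies the backdoor criterion.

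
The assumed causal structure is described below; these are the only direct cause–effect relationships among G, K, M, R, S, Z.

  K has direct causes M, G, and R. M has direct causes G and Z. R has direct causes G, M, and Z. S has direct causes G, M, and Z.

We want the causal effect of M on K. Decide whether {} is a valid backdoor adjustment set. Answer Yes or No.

Backdoor paths from M to K (paths whose first edge points into M):
  P1: M <- G -> R -> K
  P2: M <- G -> K
  P3: M <- G -> S <- Z -> R -> K
  P4: M <- Z -> R <- G -> K
  P5: M <- Z -> R -> K
  P6: M <- Z -> S <- G -> R -> K
  P7: M <- Z -> S <- G -> K
Condition 1 (no descendant of M in the set): holds — descendants of M are {K, R, S}; none are in {}.
Condition 2 (every backdoor path blocked by {}):
  P1: open — no interior node is in the conditioning set.
  P2: open — no interior node is in the conditioning set.
  P3: blocked at collider S (neither it nor any descendant is in the conditioning set).
  P4: blocked at collider R (neither it nor any descendant is in the conditioning set).
  P5: open — no interior node is in the conditioning set.
  P6: blocked at collider S (neither it nor any descendant is in the conditioning set).
  P7: blocked at collider S (neither it nor any descendant is in the conditioning set).
{} does not satisfy the backdoor criterion.

No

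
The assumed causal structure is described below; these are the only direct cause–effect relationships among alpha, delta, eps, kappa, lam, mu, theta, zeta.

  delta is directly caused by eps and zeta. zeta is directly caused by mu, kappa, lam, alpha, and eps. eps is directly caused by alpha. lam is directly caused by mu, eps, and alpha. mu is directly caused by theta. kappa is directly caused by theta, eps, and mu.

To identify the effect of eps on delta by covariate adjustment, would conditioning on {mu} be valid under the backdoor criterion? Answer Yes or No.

No

Backdoor paths from eps to delta (paths whose first edge points into eps):
  P1: eps <- alpha -> lam <- mu <- theta -> kappa -> zeta -> delta
  P2: eps <- alpha -> lam <- mu -> kappa -> zeta -> delta
  P3: eps <- alpha -> lam <- mu -> zeta -> delta
  P4: eps <- alpha -> lam -> zeta -> delta
  P5: eps <- alpha -> zeta -> delta
Condition 1 (no descendant of eps in the set): holds — descendants of eps are {delta, kappa, lam, zeta}; none are in {mu}.
Condition 2 (every backdoor path blocked by {mu}):
  P1: blocked at collider lam (neither it nor any descendant is in the conditioning set).
  P2: blocked at collider lam (neither it nor any descendant is in the conditioning set).
  P3: blocked at collider lam (neither it nor any descendant is in the conditioning set).
  P4: open — no interior node is in the conditioning set.
  P5: open — no interior node is in the conditioning set.
{mu} does not satisfy the backdoor criterion.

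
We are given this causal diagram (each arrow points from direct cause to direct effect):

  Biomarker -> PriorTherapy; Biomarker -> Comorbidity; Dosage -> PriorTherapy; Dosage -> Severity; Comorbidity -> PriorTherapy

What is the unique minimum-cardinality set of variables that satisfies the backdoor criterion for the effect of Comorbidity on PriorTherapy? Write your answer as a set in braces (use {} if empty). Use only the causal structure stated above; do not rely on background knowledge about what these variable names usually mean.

Variables eligible for adjustment (non-descendants of Comorbidity, excluding Comorbidity and PriorTherapy): {Biomarker, Dosage, Severity}.
Backdoor paths from Comorbidity to PriorTherapy:
  P1: Comorbidity <- Biomarker -> PriorTherapy
The empty set is not sufficient: P1 (Comorbidity <- Biomarker -> PriorTherapy) has no collider blocking it and no conditioned non-collider, so it is open.
Try {Biomarker}:
  P1: blocked at fork node Biomarker ∈ conditioning set.
{Biomarker} contains no descendant of Comorbidity and blocks every backdoor path.
No other singleton works — e.g. {Dosage} leaves P1 open — so {Biomarker} is the unique smallest valid adjustment set.

{Biomarker}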